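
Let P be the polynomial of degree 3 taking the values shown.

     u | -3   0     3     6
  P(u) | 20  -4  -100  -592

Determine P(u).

Using the Lagrange interpolation formula with nodes -3, 0, 3, 6:
  L_0(u) = u(u - 3)(u - 6) / -162
  L_1(u) = (u + 3)(u - 3)(u - 6) / 54
  L_2(u) = (u + 3)u(u - 6) / -54
  L_3(u) = (u + 3)u(u - 3) / 162
Then P(u) = 20·L_0(u) - 4·L_1(u) - 100·L_2(u) - 592·L_3(u).
Expanding and collecting terms gives P(u) = -2u^3 - 4u^2 - 2u - 4.
Check: P(3) = -100. ✓

P(u) = -2u^3 - 4u^2 - 2u - 4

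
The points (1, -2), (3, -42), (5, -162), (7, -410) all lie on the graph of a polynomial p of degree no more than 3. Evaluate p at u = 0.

Using the Lagrange interpolation formula with nodes 1, 3, 5, 7:
  L_0(u) = (u - 3)(u - 5)(u - 7) / -48
  L_1(u) = (u - 1)(u - 5)(u - 7) / 16
  L_2(u) = (u - 1)(u - 3)(u - 7) / -16
  L_3(u) = (u - 1)(u - 3)(u - 5) / 48
Then p(u) = -2·L_0(u) - 42·L_1(u) - 162·L_2(u) - 410·L_3(u).
Expanding and collecting terms gives p(u) = -u³ - u² - 3u + 3.
Evaluating at u = 0: p(0) = 3.

3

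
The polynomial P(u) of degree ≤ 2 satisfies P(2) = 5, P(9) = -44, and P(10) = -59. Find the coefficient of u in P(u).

Write P(u) = au^2 + bu + c. Substituting each data point gives a linear system:
  4a + 2b + c = 5
  81a + 9b + c = -44
  100a + 10b + c = -59
Solving the system yields a = -1, b = 4, c = 1.
So P(u) = -u² + 4u + 1.
The coefficient of u is 4.

4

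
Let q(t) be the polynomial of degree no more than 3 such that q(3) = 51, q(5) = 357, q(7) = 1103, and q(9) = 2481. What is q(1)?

-7

Forward differences of the values at t = 3, 5, 7, 9:
  q  : 51  357  1103  2481
  Δ  : 306  746  1378
  Δ^2: 440  632
  Δ^3: 192
The third differences are constant, confirming degree 3.
Interpolating (Newton forward form) and evaluating at t = 1 gives q(1) = -7.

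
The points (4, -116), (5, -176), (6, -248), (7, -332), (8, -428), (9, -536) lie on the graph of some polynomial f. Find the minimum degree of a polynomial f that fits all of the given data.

2

Forward differences of the values at t = 4, 5, 6, 7, 8, 9:
  f  : -116  -176  -248  -332  -428  -536
  Δ  : -60  -72  -84  -96  -108
  Δ^2: -12  -12  -12  -12
  Δ^3: 0  0  0
  Δ^4: 0  0
  Δ^5: 0
The second differences are constant (-12) and nonzero, while all higher differences vanish, so the minimal degree is 2.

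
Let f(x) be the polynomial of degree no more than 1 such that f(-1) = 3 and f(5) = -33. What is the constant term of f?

-3

Write f(x) = ax + b. Substituting each data point gives a linear system:
  -a + b = 3
  5a + b = -33
Solving the system yields a = -6, b = -3.
So f(x) = -6x - 3.
The constant term is -3.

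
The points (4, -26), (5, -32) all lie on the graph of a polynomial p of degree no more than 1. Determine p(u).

Write p(u) = au + b. Substituting each data point gives a linear system:
  4a + b = -26
  5a + b = -32
Solving the system yields a = -6, b = -2.
So p(u) = -6u - 2.
Check: p(4) = -26. ✓

p(u) = -6u - 2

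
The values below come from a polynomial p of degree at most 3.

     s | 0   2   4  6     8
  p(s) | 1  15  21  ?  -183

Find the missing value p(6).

-29

The 4 known points determine the degree-3 polynomial uniquely.
Write p(s) = as^3 + bs^2 + cs + d. Substituting each data point gives a linear system:
  d = 1
  8a + 4b + 2c + d = 15
  64a + 16b + 4c + d = 21
  512a + 64b + 8c + d = -183
Solving the system yields a = -1, b = 5, c = 1, d = 1.
So p(s) = -s³ + 5s² + s + 1.
Then p(6) = -29.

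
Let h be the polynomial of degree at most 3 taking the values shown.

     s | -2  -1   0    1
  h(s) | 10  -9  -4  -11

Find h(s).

h(s) = -6s^3 - 6s^2 + 5s - 4

Write h(s) = as^3 + bs^2 + cs + d. Substituting each data point gives a linear system:
  -8a + 4b - 2c + d = 10
  -a + b - c + d = -9
  d = -4
  a + b + c + d = -11
Solving the system yields a = -6, b = -6, c = 5, d = -4.
So h(s) = -6s³ - 6s² + 5s - 4.
Check: h(1) = -11. ✓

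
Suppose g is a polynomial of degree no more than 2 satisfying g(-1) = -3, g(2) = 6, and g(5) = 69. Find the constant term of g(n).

-6

Write g(n) = an^2 + bn + c. Substituting each data point gives a linear system:
  a - b + c = -3
  4a + 2b + c = 6
  25a + 5b + c = 69
Solving the system yields a = 3, b = 0, c = -6.
So g(n) = 3n^2 - 6.
The constant term is -6.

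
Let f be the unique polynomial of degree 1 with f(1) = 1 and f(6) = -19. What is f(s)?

Write f(s) = as + b. Substituting each data point gives a linear system:
  a + b = 1
  6a + b = -19
Solving the system yields a = -4, b = 5.
So f(s) = -4s + 5.
Check: f(6) = -19. ✓

f(s) = -4s + 5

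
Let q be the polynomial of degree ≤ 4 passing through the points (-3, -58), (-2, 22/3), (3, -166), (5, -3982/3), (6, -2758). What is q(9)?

-13882

Write q(n) = an^4 + bn^3 + cn^2 + dn + e. Substituting each data point gives a linear system:
  81a - 27b + 9c - 3d + e = -58
  16a - 8b + 4c - 2d + e = 22/3
  81a + 27b + 9c + 3d + e = -166
  625a + 125b + 25c + 5d + e = -3982/3
  1296a + 216b + 36c + 6d + e = -2758
Solving the system yields a = -2, b = -5/3, c = 6, d = -3, e = -4.
So q(n) = -2n⁴ - (5/3)n³ + 6n² - 3n - 4.
Then q(9) = -13882.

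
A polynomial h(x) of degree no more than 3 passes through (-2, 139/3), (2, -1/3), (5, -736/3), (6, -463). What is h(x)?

h(x) = -3x^3 + 5x^2 + (1/3)x + 3

Write h(x) = ax^3 + bx^2 + cx + d. Substituting each data point gives a linear system:
  -8a + 4b - 2c + d = 139/3
  8a + 4b + 2c + d = -1/3
  125a + 25b + 5c + d = -736/3
  216a + 36b + 6c + d = -463
Solving the system yields a = -3, b = 5, c = 1/3, d = 3.
So h(x) = -3x³ + 5x² + (1/3)x + 3.
Check: h(2) = -1/3. ✓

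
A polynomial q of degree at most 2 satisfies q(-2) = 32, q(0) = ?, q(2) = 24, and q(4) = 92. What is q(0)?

On equispaced nodes a degree-2 polynomial has vanishing third forward difference, so
  - q(-2) + 3·q(0) - 3·q(2) + q(4) = 0.
Substituting the known values and solving for q(0):
  3·q(0) = 12
  q(0) = 4.

4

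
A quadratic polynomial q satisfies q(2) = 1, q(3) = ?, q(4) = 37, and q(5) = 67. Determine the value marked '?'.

On equispaced nodes a degree-2 polynomial has vanishing third forward difference, so
  - q(2) + 3·q(3) - 3·q(4) + q(5) = 0.
Substituting the known values and solving for q(3):
  3·q(3) = 45
  q(3) = 15.

15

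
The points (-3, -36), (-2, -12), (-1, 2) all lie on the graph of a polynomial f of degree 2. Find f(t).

f(t) = -5t^2 - t + 6

Write f(t) = at^2 + bt + c. Substituting each data point gives a linear system:
  9a - 3b + c = -36
  4a - 2b + c = -12
  a - b + c = 2
Solving the system yields a = -5, b = -1, c = 6.
So f(t) = -5t^2 - t + 6.
Check: f(-2) = -12. ✓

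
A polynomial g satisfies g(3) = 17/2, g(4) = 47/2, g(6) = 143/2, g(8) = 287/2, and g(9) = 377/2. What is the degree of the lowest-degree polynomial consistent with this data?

2

Divided differences on the nodes 3, 4, 6, 8, 9:
  order 0: 17/2  47/2  143/2  287/2  377/2
  order 1: 15  24  36  45
  order 2: 3  3  3
  order 3: 0  0
  order 4: 0
The order-2 divided differences are all 3 (nonzero) and every higher order vanishes, so the data lies on a polynomial of degree exactly 2.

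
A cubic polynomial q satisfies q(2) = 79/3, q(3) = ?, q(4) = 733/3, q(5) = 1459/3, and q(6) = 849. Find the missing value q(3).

99

The 4 known points determine the degree-3 polynomial uniquely.
Write q(x) = ax^3 + bx^2 + cx + d. Substituting each data point gives a linear system:
  8a + 4b + 2c + d = 79/3
  64a + 16b + 4c + d = 733/3
  125a + 25b + 5c + d = 1459/3
  216a + 36b + 6c + d = 849
Solving the system yields a = 4, b = 1/3, c = -5, d = 3.
So q(x) = 4x^3 + (1/3)x^2 - 5x + 3.
Then q(3) = 99.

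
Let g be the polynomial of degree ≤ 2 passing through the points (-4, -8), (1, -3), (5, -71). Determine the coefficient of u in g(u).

-5

Write g(u) = au^2 + bu + c. Substituting each data point gives a linear system:
  16a - 4b + c = -8
  a + b + c = -3
  25a + 5b + c = -71
Solving the system yields a = -2, b = -5, c = 4.
So g(u) = -2u² - 5u + 4.
The coefficient of u is -5.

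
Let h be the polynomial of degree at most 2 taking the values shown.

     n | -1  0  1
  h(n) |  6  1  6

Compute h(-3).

46

Write h(n) = an^2 + bn + c. Substituting each data point gives a linear system:
  a - b + c = 6
  c = 1
  a + b + c = 6
Solving the system yields a = 5, b = 0, c = 1.
So h(n) = 5n^2 + 1.
Then h(-3) = 46.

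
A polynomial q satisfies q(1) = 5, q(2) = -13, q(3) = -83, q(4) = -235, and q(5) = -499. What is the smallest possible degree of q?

3

Forward differences of the values at t = 1, 2, 3, 4, 5:
  q  : 5  -13  -83  -235  -499
  Δ  : -18  -70  -152  -264
  Δ^2: -52  -82  -112
  Δ^3: -30  -30
  Δ^4: 0
The third differences are constant (-30) and nonzero, while all higher differences vanish, so the minimal degree is 3.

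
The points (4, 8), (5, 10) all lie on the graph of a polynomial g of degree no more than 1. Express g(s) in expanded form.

Write g(s) = as + b. Substituting each data point gives a linear system:
  4a + b = 8
  5a + b = 10
Solving the system yields a = 2, b = 0.
So g(s) = 2s.
Check: g(4) = 8. ✓

g(s) = 2s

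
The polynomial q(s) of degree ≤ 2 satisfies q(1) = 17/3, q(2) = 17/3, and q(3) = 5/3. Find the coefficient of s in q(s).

6

Write q(s) = as^2 + bs + c. Substituting each data point gives a linear system:
  a + b + c = 17/3
  4a + 2b + c = 17/3
  9a + 3b + c = 5/3
Solving the system yields a = -2, b = 6, c = 5/3.
So q(s) = -2s^2 + 6s + 5/3.
The coefficient of s is 6.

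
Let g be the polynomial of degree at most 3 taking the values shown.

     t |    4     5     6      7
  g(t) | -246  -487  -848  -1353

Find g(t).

Write g(t) = at^3 + bt^2 + ct + d. Substituting each data point gives a linear system:
  64a + 16b + 4c + d = -246
  125a + 25b + 5c + d = -487
  216a + 36b + 6c + d = -848
  343a + 49b + 7c + d = -1353
Solving the system yields a = -4, b = 0, c = 3, d = -2.
So g(t) = -4t^3 + 3t - 2.
Check: g(5) = -487. ✓

g(t) = -4t^3 + 3t - 2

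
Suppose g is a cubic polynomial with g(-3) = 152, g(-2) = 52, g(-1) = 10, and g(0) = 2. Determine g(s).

Using the Lagrange interpolation formula with nodes -3, -2, -1, 0:
  L_0(s) = (s + 2)(s + 1)s / -6
  L_1(s) = (s + 3)(s + 1)s / 2
  L_2(s) = (s + 3)(s + 2)s / -2
  L_3(s) = (s + 3)(s + 2)(s + 1) / 6
Then g(s) = 152·L_0(s) + 52·L_1(s) + 10·L_2(s) + 2·L_3(s).
Expanding and collecting terms gives g(s) = -4s³ + 5s² + s + 2.
Check: g(-2) = 52. ✓

g(s) = -4s^3 + 5s^2 + s + 2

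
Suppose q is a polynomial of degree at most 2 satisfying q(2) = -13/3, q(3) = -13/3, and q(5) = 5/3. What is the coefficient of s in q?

-5

Write q(s) = as^2 + bs + c. Substituting each data point gives a linear system:
  4a + 2b + c = -13/3
  9a + 3b + c = -13/3
  25a + 5b + c = 5/3
Solving the system yields a = 1, b = -5, c = 5/3.
So q(s) = s^2 - 5s + 5/3.
The coefficient of s is -5.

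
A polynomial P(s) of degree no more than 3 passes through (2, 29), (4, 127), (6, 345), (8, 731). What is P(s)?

Write P(s) = as^3 + bs^2 + cs + d. Substituting each data point gives a linear system:
  8a + 4b + 2c + d = 29
  64a + 16b + 4c + d = 127
  216a + 36b + 6c + d = 345
  512a + 64b + 8c + d = 731
Solving the system yields a = 1, b = 3, c = 3, d = 3.
So P(s) = s³ + 3s² + 3s + 3.
Check: P(2) = 29. ✓

P(s) = s^3 + 3s^2 + 3s + 3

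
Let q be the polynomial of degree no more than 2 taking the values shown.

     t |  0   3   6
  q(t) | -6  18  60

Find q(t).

Using the Lagrange interpolation formula with nodes 0, 3, 6:
  L_0(t) = (t - 3)(t - 6) / 18
  L_1(t) = t(t - 6) / -9
  L_2(t) = t(t - 3) / 18
Then q(t) = -6·L_0(t) + 18·L_1(t) + 60·L_2(t).
Expanding and collecting terms gives q(t) = t² + 5t - 6.
Check: q(3) = 18. ✓

q(t) = t^2 + 5t - 6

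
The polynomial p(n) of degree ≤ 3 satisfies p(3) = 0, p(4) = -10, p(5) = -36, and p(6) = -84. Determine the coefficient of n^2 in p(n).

4

Write p(n) = an^3 + bn^2 + cn + d. Substituting each data point gives a linear system:
  27a + 9b + 3c + d = 0
  64a + 16b + 4c + d = -10
  125a + 25b + 5c + d = -36
  216a + 36b + 6c + d = -84
Solving the system yields a = -1, b = 4, c = -1, d = -6.
So p(n) = -n^3 + 4n^2 - n - 6.
The coefficient of n^2 is 4.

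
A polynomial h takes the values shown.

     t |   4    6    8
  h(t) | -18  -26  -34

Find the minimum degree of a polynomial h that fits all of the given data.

1

Forward differences of the values at t = 4, 6, 8:
  h  : -18  -26  -34
  Δ  : -8  -8
  Δ^2: 0
The first differences are constant (-8) and nonzero, while all higher differences vanish, so the minimal degree is 1.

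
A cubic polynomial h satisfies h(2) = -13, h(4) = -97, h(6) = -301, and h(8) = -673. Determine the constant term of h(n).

-1

Write h(n) = an^3 + bn^2 + cn + d. Substituting each data point gives a linear system:
  8a + 4b + 2c + d = -13
  64a + 16b + 4c + d = -97
  216a + 36b + 6c + d = -301
  512a + 64b + 8c + d = -673
Solving the system yields a = -1, b = -3, c = 4, d = -1.
So h(n) = -n^3 - 3n^2 + 4n - 1.
The constant term is -1.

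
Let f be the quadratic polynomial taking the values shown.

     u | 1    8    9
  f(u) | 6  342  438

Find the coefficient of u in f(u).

-6

Write f(u) = au^2 + bu + c. Substituting each data point gives a linear system:
  a + b + c = 6
  64a + 8b + c = 342
  81a + 9b + c = 438
Solving the system yields a = 6, b = -6, c = 6.
So f(u) = 6u^2 - 6u + 6.
The coefficient of u is -6.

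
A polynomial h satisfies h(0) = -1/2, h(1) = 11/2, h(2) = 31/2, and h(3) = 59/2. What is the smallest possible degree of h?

Forward differences of the values at t = 0, 1, 2, 3:
  h  : -1/2  11/2  31/2  59/2
  Δ  : 6  10  14
  Δ^2: 4  4
  Δ^3: 0
The second differences are constant (4) and nonzero, while all higher differences vanish, so the minimal degree is 2.

2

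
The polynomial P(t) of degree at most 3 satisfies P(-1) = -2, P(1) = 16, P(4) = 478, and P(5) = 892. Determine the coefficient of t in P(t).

Write P(t) = at^3 + bt^2 + ct + d. Substituting each data point gives a linear system:
  -a + b - c + d = -2
  a + b + c + d = 16
  64a + 16b + 4c + d = 478
  125a + 25b + 5c + d = 892
Solving the system yields a = 6, b = 5, c = 3, d = 2.
So P(t) = 6t^3 + 5t^2 + 3t + 2.
The coefficient of t is 3.

3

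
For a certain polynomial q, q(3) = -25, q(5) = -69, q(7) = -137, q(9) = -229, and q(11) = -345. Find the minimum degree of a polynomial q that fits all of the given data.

Forward differences of the values at u = 3, 5, 7, 9, 11:
  q  : -25  -69  -137  -229  -345
  Δ  : -44  -68  -92  -116
  Δ^2: -24  -24  -24
  Δ^3: 0  0
  Δ^4: 0
The second differences are constant (-24) and nonzero, while all higher differences vanish, so the minimal degree is 2.

2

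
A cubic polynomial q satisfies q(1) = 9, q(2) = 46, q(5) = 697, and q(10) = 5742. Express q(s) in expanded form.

Write q(s) = as^3 + bs^2 + cs + d. Substituting each data point gives a linear system:
  a + b + c + d = 9
  8a + 4b + 2c + d = 46
  125a + 25b + 5c + d = 697
  1000a + 100b + 10c + d = 5742
Solving the system yields a = 6, b = -3, c = 4, d = 2.
So q(s) = 6s³ - 3s² + 4s + 2.
Check: q(1) = 9. ✓

q(s) = 6s^3 - 3s^2 + 4s + 2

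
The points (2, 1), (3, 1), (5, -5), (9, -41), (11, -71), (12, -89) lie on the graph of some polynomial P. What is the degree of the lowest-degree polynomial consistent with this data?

2

Divided differences on the nodes 2, 3, 5, 9, 11, 12:
  order 0: 1  1  -5  -41  -71  -89
  order 1: 0  -3  -9  -15  -18
  order 2: -1  -1  -1  -1
  order 3: 0  0  0
  order 4: 0  0
  order 5: 0
The order-2 divided differences are all -1 (nonzero) and every higher order vanishes, so the data lies on a polynomial of degree exactly 2.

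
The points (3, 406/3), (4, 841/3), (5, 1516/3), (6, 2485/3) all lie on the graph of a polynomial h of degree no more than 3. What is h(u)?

h(u) = 3u^3 + 4u^2 + 6u + 1/3

Write h(u) = au^3 + bu^2 + cu + d. Substituting each data point gives a linear system:
  27a + 9b + 3c + d = 406/3
  64a + 16b + 4c + d = 841/3
  125a + 25b + 5c + d = 1516/3
  216a + 36b + 6c + d = 2485/3
Solving the system yields a = 3, b = 4, c = 6, d = 1/3.
So h(u) = 3u³ + 4u² + 6u + 1/3.
Check: h(5) = 1516/3. ✓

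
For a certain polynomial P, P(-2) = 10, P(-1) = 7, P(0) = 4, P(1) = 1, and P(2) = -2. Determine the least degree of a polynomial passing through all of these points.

1

Forward differences of the values at u = -2, -1, 0, 1, 2:
  P  : 10  7  4  1  -2
  Δ  : -3  -3  -3  -3
  Δ^2: 0  0  0
  Δ^3: 0  0
  Δ^4: 0
The first differences are constant (-3) and nonzero, while all higher differences vanish, so the minimal degree is 1.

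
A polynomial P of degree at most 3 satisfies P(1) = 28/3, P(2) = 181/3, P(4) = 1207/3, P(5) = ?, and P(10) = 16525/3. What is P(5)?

The 4 known points determine the degree-3 polynomial uniquely.
Write P(s) = as^3 + bs^2 + cs + d. Substituting each data point gives a linear system:
  a + b + c + d = 28/3
  8a + 4b + 2c + d = 181/3
  64a + 16b + 4c + d = 1207/3
  1000a + 100b + 10c + d = 16525/3
Solving the system yields a = 5, b = 5, c = 1, d = -5/3.
So P(s) = 5s^3 + 5s^2 + s - 5/3.
Then P(5) = 2260/3.

2260/3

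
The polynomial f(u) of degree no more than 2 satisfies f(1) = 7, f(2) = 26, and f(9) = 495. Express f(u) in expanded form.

f(u) = 6u^2 + u

Using the Lagrange interpolation formula with nodes 1, 2, 9:
  L_0(u) = (u - 2)(u - 9) / 8
  L_1(u) = (u - 1)(u - 9) / -7
  L_2(u) = (u - 1)(u - 2) / 56
Then f(u) = 7·L_0(u) + 26·L_1(u) + 495·L_2(u).
Expanding and collecting terms gives f(u) = 6u² + u.
Check: f(9) = 495. ✓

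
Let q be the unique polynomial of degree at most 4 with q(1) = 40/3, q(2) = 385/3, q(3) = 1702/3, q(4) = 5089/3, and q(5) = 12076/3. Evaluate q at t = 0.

Write q(t) = at^4 + bt^3 + ct^2 + dt + e. Substituting each data point gives a linear system:
  a + b + c + d + e = 40/3
  16a + 8b + 4c + 2d + e = 385/3
  81a + 27b + 9c + 3d + e = 1702/3
  256a + 64b + 16c + 4d + e = 5089/3
  625a + 125b + 25c + 5d + e = 12076/3
Solving the system yields a = 6, b = 1, c = 6, d = 0, e = 1/3.
So q(t) = 6t⁴ + t³ + 6t² + 1/3.
Then q(0) = 1/3.

1/3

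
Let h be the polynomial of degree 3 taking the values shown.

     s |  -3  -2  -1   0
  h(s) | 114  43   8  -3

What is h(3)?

-12

Forward differences of the values at s = -3, -2, -1, 0:
  h  : 114  43  8  -3
  Δ  : -71  -35  -11
  Δ^2: 36  24
  Δ^3: -12
The third differences are constant, confirming degree 3.
Interpolating (Newton forward form) and evaluating at s = 3 gives h(3) = -12.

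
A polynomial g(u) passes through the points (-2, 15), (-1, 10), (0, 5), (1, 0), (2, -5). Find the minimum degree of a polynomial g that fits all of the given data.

Forward differences of the values at u = -2, -1, 0, 1, 2:
  g  : 15  10  5  0  -5
  Δ  : -5  -5  -5  -5
  Δ^2: 0  0  0
  Δ^3: 0  0
  Δ^4: 0
The first differences are constant (-5) and nonzero, while all higher differences vanish, so the minimal degree is 1.

1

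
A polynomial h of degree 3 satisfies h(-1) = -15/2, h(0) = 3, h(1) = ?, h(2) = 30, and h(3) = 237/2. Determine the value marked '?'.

7/2

The 4 known points determine the degree-3 polynomial uniquely.
Write h(n) = an^3 + bn^2 + cn + d. Substituting each data point gives a linear system:
  -a + b - c + d = -15/2
  d = 3
  8a + 4b + 2c + d = 30
  27a + 9b + 3c + d = 237/2
Solving the system yields a = 6, b = -5, c = -1/2, d = 3.
So h(n) = 6n^3 - 5n^2 - (1/2)n + 3.
Then h(1) = 7/2.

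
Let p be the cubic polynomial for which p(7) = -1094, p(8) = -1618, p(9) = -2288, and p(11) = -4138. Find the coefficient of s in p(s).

Write p(s) = as^3 + bs^2 + cs + d. Substituting each data point gives a linear system:
  343a + 49b + 7c + d = -1094
  512a + 64b + 8c + d = -1618
  729a + 81b + 9c + d = -2288
  1331a + 121b + 11c + d = -4138
Solving the system yields a = -3, b = -1, c = -2, d = -2.
So p(s) = -3s^3 - s^2 - 2s - 2.
The coefficient of s is -2.

-2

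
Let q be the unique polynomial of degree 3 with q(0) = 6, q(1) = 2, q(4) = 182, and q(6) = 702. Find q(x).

q(x) = 4x^3 - 4x^2 - 4x + 6

Write q(x) = ax^3 + bx^2 + cx + d. Substituting each data point gives a linear system:
  d = 6
  a + b + c + d = 2
  64a + 16b + 4c + d = 182
  216a + 36b + 6c + d = 702
Solving the system yields a = 4, b = -4, c = -4, d = 6.
So q(x) = 4x³ - 4x² - 4x + 6.
Check: q(6) = 702. ✓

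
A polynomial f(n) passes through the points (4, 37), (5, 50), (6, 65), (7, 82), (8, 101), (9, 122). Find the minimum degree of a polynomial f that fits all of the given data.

2

Forward differences of the values at n = 4, 5, 6, 7, 8, 9:
  f  : 37  50  65  82  101  122
  Δ  : 13  15  17  19  21
  Δ^2: 2  2  2  2
  Δ^3: 0  0  0
  Δ^4: 0  0
  Δ^5: 0
The second differences are constant (2) and nonzero, while all higher differences vanish, so the minimal degree is 2.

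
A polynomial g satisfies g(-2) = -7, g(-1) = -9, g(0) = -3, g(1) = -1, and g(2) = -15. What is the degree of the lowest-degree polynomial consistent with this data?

Forward differences of the values at u = -2, -1, 0, 1, 2:
  g  : -7  -9  -3  -1  -15
  Δ  : -2  6  2  -14
  Δ^2: 8  -4  -16
  Δ^3: -12  -12
  Δ^4: 0
The third differences are constant (-12) and nonzero, while all higher differences vanish, so the minimal degree is 3.

3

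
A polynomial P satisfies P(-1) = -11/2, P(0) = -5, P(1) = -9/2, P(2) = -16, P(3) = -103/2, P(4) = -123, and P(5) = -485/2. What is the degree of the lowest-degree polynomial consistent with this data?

Forward differences of the values at n = -1, 0, 1, 2, 3, 4, 5:
  P  : -11/2  -5  -9/2  -16  -103/2  -123  -485/2
  Δ  : 1/2  1/2  -23/2  -71/2  -143/2  -239/2
  Δ^2: 0  -12  -24  -36  -48
  Δ^3: -12  -12  -12  -12
  Δ^4: 0  0  0
  Δ^5: 0  0
  Δ^6: 0
The third differences are constant (-12) and nonzero, while all higher differences vanish, so the minimal degree is 3.

3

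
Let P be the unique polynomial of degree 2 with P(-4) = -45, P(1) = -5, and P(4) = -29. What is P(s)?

Write P(s) = as^2 + bs + c. Substituting each data point gives a linear system:
  16a - 4b + c = -45
  a + b + c = -5
  16a + 4b + c = -29
Solving the system yields a = -2, b = 2, c = -5.
So P(s) = -2s^2 + 2s - 5.
Check: P(4) = -29. ✓

P(s) = -2s^2 + 2s - 5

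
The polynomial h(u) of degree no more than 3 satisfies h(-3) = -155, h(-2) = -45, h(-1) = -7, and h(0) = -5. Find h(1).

-3

Forward differences of the values at u = -3, -2, -1, 0:
  h  : -155  -45  -7  -5
  Δ  : 110  38  2
  Δ^2: -72  -36
  Δ^3: 36
The third differences are constant, confirming degree 3.
Interpolating (Newton forward form) and evaluating at u = 1 gives h(1) = -3.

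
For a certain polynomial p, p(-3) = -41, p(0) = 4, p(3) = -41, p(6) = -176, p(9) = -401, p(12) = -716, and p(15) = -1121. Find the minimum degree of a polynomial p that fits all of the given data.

Forward differences of the values at s = -3, 0, 3, 6, 9, 12, 15:
  p  : -41  4  -41  -176  -401  -716  -1121
  Δ  : 45  -45  -135  -225  -315  -405
  Δ^2: -90  -90  -90  -90  -90
  Δ^3: 0  0  0  0
  Δ^4: 0  0  0
  Δ^5: 0  0
  Δ^6: 0
The second differences are constant (-90) and nonzero, while all higher differences vanish, so the minimal degree is 2.

2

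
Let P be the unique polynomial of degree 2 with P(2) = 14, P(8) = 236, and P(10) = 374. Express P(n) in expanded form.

P(n) = 4n^2 - 3n + 4

Write P(n) = an^2 + bn + c. Substituting each data point gives a linear system:
  4a + 2b + c = 14
  64a + 8b + c = 236
  100a + 10b + c = 374
Solving the system yields a = 4, b = -3, c = 4.
So P(n) = 4n^2 - 3n + 4.
Check: P(8) = 236. ✓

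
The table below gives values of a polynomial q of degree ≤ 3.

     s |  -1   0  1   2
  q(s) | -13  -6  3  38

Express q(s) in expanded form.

q(s) = 4s^3 + s^2 + 4s - 6

Using the Lagrange interpolation formula with nodes -1, 0, 1, 2:
  L_0(s) = s(s - 1)(s - 2) / -6
  L_1(s) = (s + 1)(s - 1)(s - 2) / 2
  L_2(s) = (s + 1)s(s - 2) / -2
  L_3(s) = (s + 1)s(s - 1) / 6
Then q(s) = -13·L_0(s) - 6·L_1(s) + 3·L_2(s) + 38·L_3(s).
Expanding and collecting terms gives q(s) = 4s³ + s² + 4s - 6.
Check: q(-1) = -13. ✓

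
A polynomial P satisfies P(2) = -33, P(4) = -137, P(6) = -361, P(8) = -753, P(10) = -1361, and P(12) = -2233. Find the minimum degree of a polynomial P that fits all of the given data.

3

Forward differences of the values at x = 2, 4, 6, 8, 10, 12:
  P  : -33  -137  -361  -753  -1361  -2233
  Δ  : -104  -224  -392  -608  -872
  Δ^2: -120  -168  -216  -264
  Δ^3: -48  -48  -48
  Δ^4: 0  0
  Δ^5: 0
The third differences are constant (-48) and nonzero, while all higher differences vanish, so the minimal degree is 3.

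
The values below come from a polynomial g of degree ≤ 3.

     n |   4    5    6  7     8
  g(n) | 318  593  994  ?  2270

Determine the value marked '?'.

On equispaced nodes a degree-3 polynomial has vanishing fourth forward difference, so
  g(4) - 4·g(5) + 6·g(6) - 4·g(7) + g(8) = 0.
Substituting the known values and solving for g(7):
  -4·g(7) = -6180
  g(7) = 1545.

1545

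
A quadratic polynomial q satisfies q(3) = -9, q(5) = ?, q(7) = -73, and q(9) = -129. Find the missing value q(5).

On equispaced nodes a degree-2 polynomial has vanishing third forward difference, so
  - q(3) + 3·q(5) - 3·q(7) + q(9) = 0.
Substituting the known values and solving for q(5):
  3·q(5) = -99
  q(5) = -33.

-33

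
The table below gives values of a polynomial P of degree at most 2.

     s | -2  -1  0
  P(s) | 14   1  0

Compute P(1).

11

Using the Lagrange interpolation formula with nodes -2, -1, 0:
  L_0(s) = (s + 1)s / 2
  L_1(s) = (s + 2)s / -1
  L_2(s) = (s + 2)(s + 1) / 2
Then P(s) = 14·L_0(s) + 1·L_1(s) + 0·L_2(s).
Expanding and collecting terms gives P(s) = 6s^2 + 5s.
Evaluating at s = 1: P(1) = 11.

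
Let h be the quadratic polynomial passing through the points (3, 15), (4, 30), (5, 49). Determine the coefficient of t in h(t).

1

Write h(t) = at^2 + bt + c. Substituting each data point gives a linear system:
  9a + 3b + c = 15
  16a + 4b + c = 30
  25a + 5b + c = 49
Solving the system yields a = 2, b = 1, c = -6.
So h(t) = 2t^2 + t - 6.
The coefficient of t is 1.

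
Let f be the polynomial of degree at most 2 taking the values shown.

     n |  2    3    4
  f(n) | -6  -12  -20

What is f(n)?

f(n) = -n^2 - n

Write f(n) = an^2 + bn + c. Substituting each data point gives a linear system:
  4a + 2b + c = -6
  9a + 3b + c = -12
  16a + 4b + c = -20
Solving the system yields a = -1, b = -1, c = 0.
So f(n) = -n^2 - n.
Check: f(4) = -20. ✓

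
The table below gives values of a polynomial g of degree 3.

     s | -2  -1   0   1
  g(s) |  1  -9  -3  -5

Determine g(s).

g(s) = -4s^3 - 4s^2 + 6s - 3

Using the Lagrange interpolation formula with nodes -2, -1, 0, 1:
  L_0(s) = (s + 1)s(s - 1) / -6
  L_1(s) = (s + 2)s(s - 1) / 2
  L_2(s) = (s + 2)(s + 1)(s - 1) / -2
  L_3(s) = (s + 2)(s + 1)s / 6
Then g(s) = 1·L_0(s) - 9·L_1(s) - 3·L_2(s) - 5·L_3(s).
Expanding and collecting terms gives g(s) = -4s^3 - 4s^2 + 6s - 3.
Check: g(0) = -3. ✓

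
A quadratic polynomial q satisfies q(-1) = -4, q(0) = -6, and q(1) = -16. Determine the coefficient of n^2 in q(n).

-4

Write q(n) = an^2 + bn + c. Substituting each data point gives a linear system:
  a - b + c = -4
  c = -6
  a + b + c = -16
Solving the system yields a = -4, b = -6, c = -6.
So q(n) = -4n^2 - 6n - 6.
The leading coefficient is -4.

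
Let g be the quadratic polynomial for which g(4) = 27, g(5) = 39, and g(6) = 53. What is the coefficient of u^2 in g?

1

Write g(u) = au^2 + bu + c. Substituting each data point gives a linear system:
  16a + 4b + c = 27
  25a + 5b + c = 39
  36a + 6b + c = 53
Solving the system yields a = 1, b = 3, c = -1.
So g(u) = u^2 + 3u - 1.
The leading coefficient is 1.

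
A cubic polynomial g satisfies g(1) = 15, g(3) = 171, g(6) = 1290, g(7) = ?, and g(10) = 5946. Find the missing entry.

2043

The 4 known points determine the degree-3 polynomial uniquely.
Write g(x) = ax^3 + bx^2 + cx + d. Substituting each data point gives a linear system:
  a + b + c + d = 15
  27a + 9b + 3c + d = 171
  216a + 36b + 6c + d = 1290
  1000a + 100b + 10c + d = 5946
Solving the system yields a = 6, b = -1, c = 4, d = 6.
So g(x) = 6x^3 - x^2 + 4x + 6.
Then g(7) = 2043.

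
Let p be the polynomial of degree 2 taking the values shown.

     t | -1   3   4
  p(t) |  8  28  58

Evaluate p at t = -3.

Using the Lagrange interpolation formula with nodes -1, 3, 4:
  L_0(t) = (t - 3)(t - 4) / 20
  L_1(t) = (t + 1)(t - 4) / -4
  L_2(t) = (t + 1)(t - 3) / 5
Then p(t) = 8·L_0(t) + 28·L_1(t) + 58·L_2(t).
Expanding and collecting terms gives p(t) = 5t^2 - 5t - 2.
Evaluating at t = -3: p(-3) = 58.

58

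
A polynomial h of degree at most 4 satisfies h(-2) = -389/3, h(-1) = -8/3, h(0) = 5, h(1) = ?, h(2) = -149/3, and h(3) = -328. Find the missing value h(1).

The 5 known points determine the degree-4 polynomial uniquely.
Write h(t) = at^4 + bt^3 + ct^2 + dt + e. Substituting each data point gives a linear system:
  16a - 8b + 4c - 2d + e = -389/3
  a - b + c - d + e = -8/3
  e = 5
  16a + 8b + 4c + 2d + e = -149/3
  81a + 27b + 9c + 3d + e = -328
Solving the system yields a = -6, b = 6, c = 1/3, d = -4, e = 5.
So h(t) = -6t^4 + 6t^3 + (1/3)t^2 - 4t + 5.
Then h(1) = 4/3.

4/3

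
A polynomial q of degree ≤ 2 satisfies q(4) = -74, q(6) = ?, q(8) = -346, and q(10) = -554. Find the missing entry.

-186

On equispaced nodes a degree-2 polynomial has vanishing third forward difference, so
  - q(4) + 3·q(6) - 3·q(8) + q(10) = 0.
Substituting the known values and solving for q(6):
  3·q(6) = -558
  q(6) = -186.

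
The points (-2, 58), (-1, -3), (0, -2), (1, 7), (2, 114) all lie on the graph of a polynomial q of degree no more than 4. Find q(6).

Using the Lagrange interpolation formula with nodes -2, -1, 0, 1, 2:
  L_0(t) = (t + 1)t(t - 1)(t - 2) / 24
  L_1(t) = (t + 2)t(t - 1)(t - 2) / -6
  L_2(t) = (t + 2)(t + 1)(t - 1)(t - 2) / 4
  L_3(t) = (t + 2)(t + 1)t(t - 2) / -6
  L_4(t) = (t + 2)(t + 1)t(t - 1) / 24
Then q(t) = 58·L_0(t) - 3·L_1(t) - 2·L_2(t) + 7·L_3(t) + 114·L_4(t).
Expanding and collecting terms gives q(t) = 6t^4 + 3t^3 - 2t^2 + 2t - 2.
Evaluating at t = 6: q(6) = 8362.

8362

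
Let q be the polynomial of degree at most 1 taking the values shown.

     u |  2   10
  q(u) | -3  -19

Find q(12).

-23

Using the Lagrange interpolation formula with nodes 2, 10:
  L_0(u) = (u - 10) / -8
  L_1(u) = (u - 2) / 8
Then q(u) = -3·L_0(u) - 19·L_1(u).
Expanding and collecting terms gives q(u) = -2u + 1.
Evaluating at u = 12: q(12) = -23.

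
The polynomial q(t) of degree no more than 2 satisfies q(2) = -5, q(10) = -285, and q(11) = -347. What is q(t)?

Write q(t) = at^2 + bt + c. Substituting each data point gives a linear system:
  4a + 2b + c = -5
  100a + 10b + c = -285
  121a + 11b + c = -347
Solving the system yields a = -3, b = 1, c = 5.
So q(t) = -3t² + t + 5.
Check: q(2) = -5. ✓

q(t) = -3t^2 + t + 5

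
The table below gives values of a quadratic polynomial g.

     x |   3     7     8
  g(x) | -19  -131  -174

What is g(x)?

g(x) = -3x^2 + 2x + 2

Using the Lagrange interpolation formula with nodes 3, 7, 8:
  L_0(x) = (x - 7)(x - 8) / 20
  L_1(x) = (x - 3)(x - 8) / -4
  L_2(x) = (x - 3)(x - 7) / 5
Then g(x) = -19·L_0(x) - 131·L_1(x) - 174·L_2(x).
Expanding and collecting terms gives g(x) = -3x² + 2x + 2.
Check: g(7) = -131. ✓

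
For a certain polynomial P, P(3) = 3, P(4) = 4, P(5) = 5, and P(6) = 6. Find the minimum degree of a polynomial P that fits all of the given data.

1

Forward differences of the values at x = 3, 4, 5, 6:
  P  : 3  4  5  6
  Δ  : 1  1  1
  Δ^2: 0  0
  Δ^3: 0
The first differences are constant (1) and nonzero, while all higher differences vanish, so the minimal degree is 1.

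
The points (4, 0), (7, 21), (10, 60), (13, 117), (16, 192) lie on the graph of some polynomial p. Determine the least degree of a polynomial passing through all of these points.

2

Forward differences of the values at n = 4, 7, 10, 13, 16:
  p  : 0  21  60  117  192
  Δ  : 21  39  57  75
  Δ^2: 18  18  18
  Δ^3: 0  0
  Δ^4: 0
The second differences are constant (18) and nonzero, while all higher differences vanish, so the minimal degree is 2.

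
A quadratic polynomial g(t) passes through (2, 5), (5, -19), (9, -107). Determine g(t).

g(t) = -2t^2 + 6t + 1

Using the Lagrange interpolation formula with nodes 2, 5, 9:
  L_0(t) = (t - 5)(t - 9) / 21
  L_1(t) = (t - 2)(t - 9) / -12
  L_2(t) = (t - 2)(t - 5) / 28
Then g(t) = 5·L_0(t) - 19·L_1(t) - 107·L_2(t).
Expanding and collecting terms gives g(t) = -2t^2 + 6t + 1.
Check: g(2) = 5. ✓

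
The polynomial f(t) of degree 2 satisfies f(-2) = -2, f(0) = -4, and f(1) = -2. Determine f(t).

Write f(t) = at^2 + bt + c. Substituting each data point gives a linear system:
  4a - 2b + c = -2
  c = -4
  a + b + c = -2
Solving the system yields a = 1, b = 1, c = -4.
So f(t) = t² + t - 4.
Check: f(1) = -2. ✓

f(t) = t^2 + t - 4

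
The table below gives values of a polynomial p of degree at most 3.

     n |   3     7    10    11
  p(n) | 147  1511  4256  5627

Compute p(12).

7266

Using the Lagrange interpolation formula with nodes 3, 7, 10, 11:
  L_0(n) = (n - 7)(n - 10)(n - 11) / -224
  L_1(n) = (n - 3)(n - 10)(n - 11) / 48
  L_2(n) = (n - 3)(n - 7)(n - 11) / -21
  L_3(n) = (n - 3)(n - 7)(n - 10) / 32
Then p(n) = 147·L_0(n) + 1511·L_1(n) + 4256·L_2(n) + 5627·L_3(n).
Expanding and collecting terms gives p(n) = 4n³ + 2n² + 5n + 6.
Evaluating at n = 12: p(12) = 7266.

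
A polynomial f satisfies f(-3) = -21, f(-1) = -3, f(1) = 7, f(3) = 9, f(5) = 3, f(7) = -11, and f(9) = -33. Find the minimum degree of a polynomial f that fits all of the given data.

Forward differences of the values at n = -3, -1, 1, 3, 5, 7, 9:
  f  : -21  -3  7  9  3  -11  -33
  Δ  : 18  10  2  -6  -14  -22
  Δ^2: -8  -8  -8  -8  -8
  Δ^3: 0  0  0  0
  Δ^4: 0  0  0
  Δ^5: 0  0
  Δ^6: 0
The second differences are constant (-8) and nonzero, while all higher differences vanish, so the minimal degree is 2.

2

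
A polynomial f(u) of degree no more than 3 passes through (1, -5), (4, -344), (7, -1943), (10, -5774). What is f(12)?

-10048

Write f(u) = au^3 + bu^2 + cu + d. Substituting each data point gives a linear system:
  a + b + c + d = -5
  64a + 16b + 4c + d = -344
  343a + 49b + 7c + d = -1943
  1000a + 100b + 10c + d = -5774
Solving the system yields a = -6, b = 2, c = 3, d = -4.
So f(u) = -6u³ + 2u² + 3u - 4.
Then f(12) = -10048.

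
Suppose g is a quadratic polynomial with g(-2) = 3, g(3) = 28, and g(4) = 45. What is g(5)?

66

Using the Lagrange interpolation formula with nodes -2, 3, 4:
  L_0(x) = (x - 3)(x - 4) / 30
  L_1(x) = (x + 2)(x - 4) / -5
  L_2(x) = (x + 2)(x - 3) / 6
Then g(x) = 3·L_0(x) + 28·L_1(x) + 45·L_2(x).
Expanding and collecting terms gives g(x) = 2x^2 + 3x + 1.
Evaluating at x = 5: g(5) = 66.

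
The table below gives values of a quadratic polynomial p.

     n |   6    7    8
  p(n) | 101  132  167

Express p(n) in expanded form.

Write p(n) = an^2 + bn + c. Substituting each data point gives a linear system:
  36a + 6b + c = 101
  49a + 7b + c = 132
  64a + 8b + c = 167
Solving the system yields a = 2, b = 5, c = -1.
So p(n) = 2n² + 5n - 1.
Check: p(6) = 101. ✓

p(n) = 2n^2 + 5n - 1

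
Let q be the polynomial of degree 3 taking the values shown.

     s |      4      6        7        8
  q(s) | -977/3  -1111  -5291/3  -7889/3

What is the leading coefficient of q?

Write q(s) = as^3 + bs^2 + cs + d. Substituting each data point gives a linear system:
  64a + 16b + 4c + d = -977/3
  216a + 36b + 6c + d = -1111
  343a + 49b + 7c + d = -5291/3
  512a + 64b + 8c + d = -7889/3
Solving the system yields a = -5, b = -5/3, c = 4, d = 5.
So q(s) = -5s^3 - (5/3)s^2 + 4s + 5.
The leading coefficient is -5.

-5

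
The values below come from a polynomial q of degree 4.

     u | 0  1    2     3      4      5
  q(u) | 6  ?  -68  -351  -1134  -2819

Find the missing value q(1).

-3

The 5 known points determine the degree-4 polynomial uniquely.
Write q(u) = au^4 + bu^3 + cu^2 + du + e. Substituting each data point gives a linear system:
  e = 6
  16a + 8b + 4c + 2d + e = -68
  81a + 27b + 9c + 3d + e = -351
  256a + 64b + 16c + 4d + e = -1134
  625a + 125b + 25c + 5d + e = -2819
Solving the system yields a = -5, b = 3, c = -2, d = -5, e = 6.
So q(u) = -5u⁴ + 3u³ - 2u² - 5u + 6.
Then q(1) = -3.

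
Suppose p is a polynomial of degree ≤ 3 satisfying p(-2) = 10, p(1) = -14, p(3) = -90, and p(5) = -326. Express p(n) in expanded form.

p(n) = -2n^3 - 2n^2 - 4n - 6

Write p(n) = an^3 + bn^2 + cn + d. Substituting each data point gives a linear system:
  -8a + 4b - 2c + d = 10
  a + b + c + d = -14
  27a + 9b + 3c + d = -90
  125a + 25b + 5c + d = -326
Solving the system yields a = -2, b = -2, c = -4, d = -6.
So p(n) = -2n^3 - 2n^2 - 4n - 6.
Check: p(5) = -326. ✓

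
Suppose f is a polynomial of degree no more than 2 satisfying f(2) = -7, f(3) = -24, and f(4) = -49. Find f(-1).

Forward differences of the values at x = 2, 3, 4:
  f  : -7  -24  -49
  Δ  : -17  -25
  Δ^2: -8
The second differences are constant, confirming degree 2.
Interpolating (Newton forward form) and evaluating at x = -1 gives f(-1) = -4.

-4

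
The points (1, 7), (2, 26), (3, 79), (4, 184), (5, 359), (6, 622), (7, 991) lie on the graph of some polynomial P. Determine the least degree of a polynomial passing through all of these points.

3

Forward differences of the values at u = 1, 2, 3, 4, 5, 6, 7:
  P  : 7  26  79  184  359  622  991
  Δ  : 19  53  105  175  263  369
  Δ^2: 34  52  70  88  106
  Δ^3: 18  18  18  18
  Δ^4: 0  0  0
  Δ^5: 0  0
  Δ^6: 0
The third differences are constant (18) and nonzero, while all higher differences vanish, so the minimal degree is 3.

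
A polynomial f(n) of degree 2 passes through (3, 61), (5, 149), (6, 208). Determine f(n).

f(n) = 5n^2 + 4n + 4

Using the Lagrange interpolation formula with nodes 3, 5, 6:
  L_0(n) = (n - 5)(n - 6) / 6
  L_1(n) = (n - 3)(n - 6) / -2
  L_2(n) = (n - 3)(n - 5) / 3
Then f(n) = 61·L_0(n) + 149·L_1(n) + 208·L_2(n).
Expanding and collecting terms gives f(n) = 5n² + 4n + 4.
Check: f(5) = 149. ✓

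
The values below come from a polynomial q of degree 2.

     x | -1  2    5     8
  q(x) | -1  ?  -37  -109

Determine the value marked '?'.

The 3 known points determine the degree-2 polynomial uniquely.
Write q(x) = ax^2 + bx + c. Substituting each data point gives a linear system:
  a - b + c = -1
  25a + 5b + c = -37
  64a + 8b + c = -109
Solving the system yields a = -2, b = 2, c = 3.
So q(x) = -2x^2 + 2x + 3.
Then q(2) = -1.

-1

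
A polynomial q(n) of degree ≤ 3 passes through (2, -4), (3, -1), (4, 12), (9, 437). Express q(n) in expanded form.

Using the Lagrange interpolation formula with nodes 2, 3, 4, 9:
  L_0(n) = (n - 3)(n - 4)(n - 9) / -14
  L_1(n) = (n - 2)(n - 4)(n - 9) / 6
  L_2(n) = (n - 2)(n - 3)(n - 9) / -10
  L_3(n) = (n - 2)(n - 3)(n - 4) / 210
Then q(n) = -4·L_0(n) - 1·L_1(n) + 12·L_2(n) + 437·L_3(n).
Expanding and collecting terms gives q(n) = n³ - 4n² + 4n - 4.
Check: q(4) = 12. ✓

q(n) = n^3 - 4n^2 + 4n - 4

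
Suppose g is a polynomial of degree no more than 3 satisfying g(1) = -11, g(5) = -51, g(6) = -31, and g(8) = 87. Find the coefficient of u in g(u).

Write g(u) = au^3 + bu^2 + cu + d. Substituting each data point gives a linear system:
  a + b + c + d = -11
  125a + 25b + 5c + d = -51
  216a + 36b + 6c + d = -31
  512a + 64b + 8c + d = 87
Solving the system yields a = 1, b = -6, c = -5, d = -1.
So g(u) = u^3 - 6u^2 - 5u - 1.
The coefficient of u is -5.

-5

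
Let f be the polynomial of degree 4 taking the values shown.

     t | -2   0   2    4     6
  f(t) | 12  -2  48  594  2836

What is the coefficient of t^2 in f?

0

Write f(t) = at^4 + bt^3 + ct^2 + dt + e. Substituting each data point gives a linear system:
  16a - 8b + 4c - 2d + e = 12
  e = -2
  16a + 8b + 4c + 2d + e = 48
  256a + 64b + 16c + 4d + e = 594
  1296a + 216b + 36c + 6d + e = 2836
Solving the system yields a = 2, b = 1, c = 0, d = 5, e = -2.
So f(t) = 2t^4 + t^3 + 5t - 2.
The coefficient of t^2 is 0.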